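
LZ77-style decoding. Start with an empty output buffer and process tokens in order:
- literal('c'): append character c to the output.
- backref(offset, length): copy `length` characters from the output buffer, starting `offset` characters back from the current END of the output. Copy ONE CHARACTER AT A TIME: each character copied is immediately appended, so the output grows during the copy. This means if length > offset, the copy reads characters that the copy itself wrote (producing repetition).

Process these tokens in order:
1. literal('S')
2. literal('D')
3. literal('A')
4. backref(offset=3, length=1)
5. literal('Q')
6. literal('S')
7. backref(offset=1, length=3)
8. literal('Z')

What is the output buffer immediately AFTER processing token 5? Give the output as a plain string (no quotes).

Token 1: literal('S'). Output: "S"
Token 2: literal('D'). Output: "SD"
Token 3: literal('A'). Output: "SDA"
Token 4: backref(off=3, len=1). Copied 'S' from pos 0. Output: "SDAS"
Token 5: literal('Q'). Output: "SDASQ"

Answer: SDASQ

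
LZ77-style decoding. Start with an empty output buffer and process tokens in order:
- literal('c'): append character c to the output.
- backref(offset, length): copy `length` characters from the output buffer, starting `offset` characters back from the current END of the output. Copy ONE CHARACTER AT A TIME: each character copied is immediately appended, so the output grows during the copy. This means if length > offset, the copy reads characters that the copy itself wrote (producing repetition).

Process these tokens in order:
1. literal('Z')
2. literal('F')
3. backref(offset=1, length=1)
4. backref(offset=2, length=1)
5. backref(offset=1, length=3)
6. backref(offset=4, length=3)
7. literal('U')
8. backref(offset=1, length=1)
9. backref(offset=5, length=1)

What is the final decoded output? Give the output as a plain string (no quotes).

Answer: ZFFFFFFFFFUUF

Derivation:
Token 1: literal('Z'). Output: "Z"
Token 2: literal('F'). Output: "ZF"
Token 3: backref(off=1, len=1). Copied 'F' from pos 1. Output: "ZFF"
Token 4: backref(off=2, len=1). Copied 'F' from pos 1. Output: "ZFFF"
Token 5: backref(off=1, len=3) (overlapping!). Copied 'FFF' from pos 3. Output: "ZFFFFFF"
Token 6: backref(off=4, len=3). Copied 'FFF' from pos 3. Output: "ZFFFFFFFFF"
Token 7: literal('U'). Output: "ZFFFFFFFFFU"
Token 8: backref(off=1, len=1). Copied 'U' from pos 10. Output: "ZFFFFFFFFFUU"
Token 9: backref(off=5, len=1). Copied 'F' from pos 7. Output: "ZFFFFFFFFFUUF"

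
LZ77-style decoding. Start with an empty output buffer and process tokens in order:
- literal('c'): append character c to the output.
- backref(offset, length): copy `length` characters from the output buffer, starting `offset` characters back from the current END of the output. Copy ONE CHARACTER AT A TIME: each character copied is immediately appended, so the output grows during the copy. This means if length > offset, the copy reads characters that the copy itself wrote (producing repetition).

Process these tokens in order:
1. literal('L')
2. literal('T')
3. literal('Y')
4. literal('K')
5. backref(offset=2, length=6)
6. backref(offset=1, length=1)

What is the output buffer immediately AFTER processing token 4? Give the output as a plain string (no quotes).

Token 1: literal('L'). Output: "L"
Token 2: literal('T'). Output: "LT"
Token 3: literal('Y'). Output: "LTY"
Token 4: literal('K'). Output: "LTYK"

Answer: LTYK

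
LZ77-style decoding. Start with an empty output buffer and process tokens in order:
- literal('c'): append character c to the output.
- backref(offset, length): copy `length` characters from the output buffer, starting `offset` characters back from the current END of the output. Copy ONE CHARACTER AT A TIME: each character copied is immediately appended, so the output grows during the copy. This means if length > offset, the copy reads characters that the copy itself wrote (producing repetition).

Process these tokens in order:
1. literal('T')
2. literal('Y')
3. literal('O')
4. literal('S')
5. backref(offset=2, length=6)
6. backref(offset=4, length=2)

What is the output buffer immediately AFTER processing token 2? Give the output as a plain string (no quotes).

Token 1: literal('T'). Output: "T"
Token 2: literal('Y'). Output: "TY"

Answer: TY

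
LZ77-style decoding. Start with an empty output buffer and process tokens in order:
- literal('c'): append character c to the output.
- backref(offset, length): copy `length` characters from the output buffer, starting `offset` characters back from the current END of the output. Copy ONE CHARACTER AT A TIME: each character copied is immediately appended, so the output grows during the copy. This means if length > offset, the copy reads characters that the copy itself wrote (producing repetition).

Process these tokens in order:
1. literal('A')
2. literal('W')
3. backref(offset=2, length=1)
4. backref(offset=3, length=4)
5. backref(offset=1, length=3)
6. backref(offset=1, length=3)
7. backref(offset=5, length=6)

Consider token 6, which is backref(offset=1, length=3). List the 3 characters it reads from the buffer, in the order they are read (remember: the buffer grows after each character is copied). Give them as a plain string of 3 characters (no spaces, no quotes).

Token 1: literal('A'). Output: "A"
Token 2: literal('W'). Output: "AW"
Token 3: backref(off=2, len=1). Copied 'A' from pos 0. Output: "AWA"
Token 4: backref(off=3, len=4) (overlapping!). Copied 'AWAA' from pos 0. Output: "AWAAWAA"
Token 5: backref(off=1, len=3) (overlapping!). Copied 'AAA' from pos 6. Output: "AWAAWAAAAA"
Token 6: backref(off=1, len=3). Buffer before: "AWAAWAAAAA" (len 10)
  byte 1: read out[9]='A', append. Buffer now: "AWAAWAAAAAA"
  byte 2: read out[10]='A', append. Buffer now: "AWAAWAAAAAAA"
  byte 3: read out[11]='A', append. Buffer now: "AWAAWAAAAAAAA"

Answer: AAA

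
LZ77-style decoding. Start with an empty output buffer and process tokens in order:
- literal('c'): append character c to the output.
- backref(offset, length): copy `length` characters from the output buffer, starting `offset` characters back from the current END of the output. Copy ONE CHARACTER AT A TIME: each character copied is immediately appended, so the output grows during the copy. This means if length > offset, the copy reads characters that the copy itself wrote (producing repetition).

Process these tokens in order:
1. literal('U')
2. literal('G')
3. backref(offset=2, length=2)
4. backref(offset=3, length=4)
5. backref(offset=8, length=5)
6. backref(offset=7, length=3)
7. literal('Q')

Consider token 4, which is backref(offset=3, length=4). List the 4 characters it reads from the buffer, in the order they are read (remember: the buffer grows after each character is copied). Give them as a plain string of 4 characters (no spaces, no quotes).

Answer: GUGG

Derivation:
Token 1: literal('U'). Output: "U"
Token 2: literal('G'). Output: "UG"
Token 3: backref(off=2, len=2). Copied 'UG' from pos 0. Output: "UGUG"
Token 4: backref(off=3, len=4). Buffer before: "UGUG" (len 4)
  byte 1: read out[1]='G', append. Buffer now: "UGUGG"
  byte 2: read out[2]='U', append. Buffer now: "UGUGGU"
  byte 3: read out[3]='G', append. Buffer now: "UGUGGUG"
  byte 4: read out[4]='G', append. Buffer now: "UGUGGUGG"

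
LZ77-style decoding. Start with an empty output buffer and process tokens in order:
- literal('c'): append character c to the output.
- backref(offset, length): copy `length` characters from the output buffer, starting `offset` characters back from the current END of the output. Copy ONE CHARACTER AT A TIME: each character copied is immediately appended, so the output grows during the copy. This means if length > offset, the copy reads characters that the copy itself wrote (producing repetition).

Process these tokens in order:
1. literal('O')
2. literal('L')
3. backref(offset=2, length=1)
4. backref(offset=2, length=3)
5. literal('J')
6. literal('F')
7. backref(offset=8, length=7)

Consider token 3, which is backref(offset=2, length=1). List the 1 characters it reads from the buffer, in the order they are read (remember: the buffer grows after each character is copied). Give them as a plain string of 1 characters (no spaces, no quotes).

Token 1: literal('O'). Output: "O"
Token 2: literal('L'). Output: "OL"
Token 3: backref(off=2, len=1). Buffer before: "OL" (len 2)
  byte 1: read out[0]='O', append. Buffer now: "OLO"

Answer: O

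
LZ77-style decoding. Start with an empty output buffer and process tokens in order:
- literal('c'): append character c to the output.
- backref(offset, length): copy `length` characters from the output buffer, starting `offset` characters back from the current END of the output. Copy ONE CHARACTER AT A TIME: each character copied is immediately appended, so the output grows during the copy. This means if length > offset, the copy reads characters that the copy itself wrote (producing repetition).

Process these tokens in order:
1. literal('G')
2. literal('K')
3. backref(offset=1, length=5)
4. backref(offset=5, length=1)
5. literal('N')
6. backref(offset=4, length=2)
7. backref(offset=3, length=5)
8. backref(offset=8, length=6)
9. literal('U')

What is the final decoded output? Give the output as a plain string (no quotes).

Answer: GKKKKKKKNKKNKKNKNKKNKKU

Derivation:
Token 1: literal('G'). Output: "G"
Token 2: literal('K'). Output: "GK"
Token 3: backref(off=1, len=5) (overlapping!). Copied 'KKKKK' from pos 1. Output: "GKKKKKK"
Token 4: backref(off=5, len=1). Copied 'K' from pos 2. Output: "GKKKKKKK"
Token 5: literal('N'). Output: "GKKKKKKKN"
Token 6: backref(off=4, len=2). Copied 'KK' from pos 5. Output: "GKKKKKKKNKK"
Token 7: backref(off=3, len=5) (overlapping!). Copied 'NKKNK' from pos 8. Output: "GKKKKKKKNKKNKKNK"
Token 8: backref(off=8, len=6). Copied 'NKKNKK' from pos 8. Output: "GKKKKKKKNKKNKKNKNKKNKK"
Token 9: literal('U'). Output: "GKKKKKKKNKKNKKNKNKKNKKU"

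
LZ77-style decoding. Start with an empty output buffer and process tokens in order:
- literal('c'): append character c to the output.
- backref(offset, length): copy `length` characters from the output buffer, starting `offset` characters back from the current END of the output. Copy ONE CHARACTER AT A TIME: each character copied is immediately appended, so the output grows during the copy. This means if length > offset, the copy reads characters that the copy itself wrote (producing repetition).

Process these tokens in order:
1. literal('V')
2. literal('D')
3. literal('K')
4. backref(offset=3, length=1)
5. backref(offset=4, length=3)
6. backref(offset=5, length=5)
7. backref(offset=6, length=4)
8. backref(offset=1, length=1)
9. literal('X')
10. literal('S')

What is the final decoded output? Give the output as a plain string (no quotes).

Token 1: literal('V'). Output: "V"
Token 2: literal('D'). Output: "VD"
Token 3: literal('K'). Output: "VDK"
Token 4: backref(off=3, len=1). Copied 'V' from pos 0. Output: "VDKV"
Token 5: backref(off=4, len=3). Copied 'VDK' from pos 0. Output: "VDKVVDK"
Token 6: backref(off=5, len=5). Copied 'KVVDK' from pos 2. Output: "VDKVVDKKVVDK"
Token 7: backref(off=6, len=4). Copied 'KKVV' from pos 6. Output: "VDKVVDKKVVDKKKVV"
Token 8: backref(off=1, len=1). Copied 'V' from pos 15. Output: "VDKVVDKKVVDKKKVVV"
Token 9: literal('X'). Output: "VDKVVDKKVVDKKKVVVX"
Token 10: literal('S'). Output: "VDKVVDKKVVDKKKVVVXS"

Answer: VDKVVDKKVVDKKKVVVXS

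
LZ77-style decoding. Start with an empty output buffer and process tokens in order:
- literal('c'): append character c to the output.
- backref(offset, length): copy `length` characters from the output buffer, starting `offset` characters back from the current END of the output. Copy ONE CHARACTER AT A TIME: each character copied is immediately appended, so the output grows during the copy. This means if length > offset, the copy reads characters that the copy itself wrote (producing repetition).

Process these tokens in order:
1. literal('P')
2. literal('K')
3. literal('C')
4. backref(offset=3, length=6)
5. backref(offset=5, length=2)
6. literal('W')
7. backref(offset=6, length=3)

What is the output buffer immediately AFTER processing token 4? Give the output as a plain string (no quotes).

Answer: PKCPKCPKC

Derivation:
Token 1: literal('P'). Output: "P"
Token 2: literal('K'). Output: "PK"
Token 3: literal('C'). Output: "PKC"
Token 4: backref(off=3, len=6) (overlapping!). Copied 'PKCPKC' from pos 0. Output: "PKCPKCPKC"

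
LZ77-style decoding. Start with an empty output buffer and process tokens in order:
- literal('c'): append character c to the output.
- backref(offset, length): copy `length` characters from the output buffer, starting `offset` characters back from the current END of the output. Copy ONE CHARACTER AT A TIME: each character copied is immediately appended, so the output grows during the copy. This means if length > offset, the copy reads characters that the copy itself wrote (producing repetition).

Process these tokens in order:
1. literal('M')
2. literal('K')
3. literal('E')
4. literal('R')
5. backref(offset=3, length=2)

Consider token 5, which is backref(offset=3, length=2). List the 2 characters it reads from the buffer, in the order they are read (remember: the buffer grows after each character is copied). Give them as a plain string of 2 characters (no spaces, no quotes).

Token 1: literal('M'). Output: "M"
Token 2: literal('K'). Output: "MK"
Token 3: literal('E'). Output: "MKE"
Token 4: literal('R'). Output: "MKER"
Token 5: backref(off=3, len=2). Buffer before: "MKER" (len 4)
  byte 1: read out[1]='K', append. Buffer now: "MKERK"
  byte 2: read out[2]='E', append. Buffer now: "MKERKE"

Answer: KE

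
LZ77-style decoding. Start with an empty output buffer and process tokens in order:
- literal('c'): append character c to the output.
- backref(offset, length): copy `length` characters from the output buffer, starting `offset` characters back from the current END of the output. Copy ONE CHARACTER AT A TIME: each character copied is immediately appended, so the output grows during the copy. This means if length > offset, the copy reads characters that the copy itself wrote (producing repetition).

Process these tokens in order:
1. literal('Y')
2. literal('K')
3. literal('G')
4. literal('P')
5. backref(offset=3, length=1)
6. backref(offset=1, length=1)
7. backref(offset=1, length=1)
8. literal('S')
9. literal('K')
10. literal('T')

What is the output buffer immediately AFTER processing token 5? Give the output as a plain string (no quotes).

Answer: YKGPK

Derivation:
Token 1: literal('Y'). Output: "Y"
Token 2: literal('K'). Output: "YK"
Token 3: literal('G'). Output: "YKG"
Token 4: literal('P'). Output: "YKGP"
Token 5: backref(off=3, len=1). Copied 'K' from pos 1. Output: "YKGPK"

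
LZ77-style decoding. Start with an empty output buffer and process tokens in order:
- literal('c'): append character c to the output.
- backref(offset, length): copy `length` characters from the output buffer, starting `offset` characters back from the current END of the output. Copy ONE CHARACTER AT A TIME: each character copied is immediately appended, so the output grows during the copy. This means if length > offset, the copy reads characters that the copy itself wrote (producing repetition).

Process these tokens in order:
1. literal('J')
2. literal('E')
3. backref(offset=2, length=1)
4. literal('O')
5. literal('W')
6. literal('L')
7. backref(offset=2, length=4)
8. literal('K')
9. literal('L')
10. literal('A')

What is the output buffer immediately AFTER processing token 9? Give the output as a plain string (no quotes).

Answer: JEJOWLWLWLKL

Derivation:
Token 1: literal('J'). Output: "J"
Token 2: literal('E'). Output: "JE"
Token 3: backref(off=2, len=1). Copied 'J' from pos 0. Output: "JEJ"
Token 4: literal('O'). Output: "JEJO"
Token 5: literal('W'). Output: "JEJOW"
Token 6: literal('L'). Output: "JEJOWL"
Token 7: backref(off=2, len=4) (overlapping!). Copied 'WLWL' from pos 4. Output: "JEJOWLWLWL"
Token 8: literal('K'). Output: "JEJOWLWLWLK"
Token 9: literal('L'). Output: "JEJOWLWLWLKL"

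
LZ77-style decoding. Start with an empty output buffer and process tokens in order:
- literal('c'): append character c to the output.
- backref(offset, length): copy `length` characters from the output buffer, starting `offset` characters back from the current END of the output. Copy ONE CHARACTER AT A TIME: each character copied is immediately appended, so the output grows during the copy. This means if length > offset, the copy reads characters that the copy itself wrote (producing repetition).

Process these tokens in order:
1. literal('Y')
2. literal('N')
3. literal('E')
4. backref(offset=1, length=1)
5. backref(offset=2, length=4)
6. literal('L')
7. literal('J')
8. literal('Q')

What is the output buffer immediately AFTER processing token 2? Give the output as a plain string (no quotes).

Token 1: literal('Y'). Output: "Y"
Token 2: literal('N'). Output: "YN"

Answer: YN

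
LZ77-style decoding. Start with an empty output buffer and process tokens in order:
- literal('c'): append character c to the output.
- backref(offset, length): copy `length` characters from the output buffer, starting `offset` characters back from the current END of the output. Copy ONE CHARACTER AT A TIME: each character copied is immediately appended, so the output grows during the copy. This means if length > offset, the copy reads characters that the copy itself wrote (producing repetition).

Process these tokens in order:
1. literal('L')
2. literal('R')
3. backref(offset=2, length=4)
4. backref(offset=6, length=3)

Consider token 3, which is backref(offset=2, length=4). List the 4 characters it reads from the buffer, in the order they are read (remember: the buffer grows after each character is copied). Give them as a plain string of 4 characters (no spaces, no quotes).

Answer: LRLR

Derivation:
Token 1: literal('L'). Output: "L"
Token 2: literal('R'). Output: "LR"
Token 3: backref(off=2, len=4). Buffer before: "LR" (len 2)
  byte 1: read out[0]='L', append. Buffer now: "LRL"
  byte 2: read out[1]='R', append. Buffer now: "LRLR"
  byte 3: read out[2]='L', append. Buffer now: "LRLRL"
  byte 4: read out[3]='R', append. Buffer now: "LRLRLR"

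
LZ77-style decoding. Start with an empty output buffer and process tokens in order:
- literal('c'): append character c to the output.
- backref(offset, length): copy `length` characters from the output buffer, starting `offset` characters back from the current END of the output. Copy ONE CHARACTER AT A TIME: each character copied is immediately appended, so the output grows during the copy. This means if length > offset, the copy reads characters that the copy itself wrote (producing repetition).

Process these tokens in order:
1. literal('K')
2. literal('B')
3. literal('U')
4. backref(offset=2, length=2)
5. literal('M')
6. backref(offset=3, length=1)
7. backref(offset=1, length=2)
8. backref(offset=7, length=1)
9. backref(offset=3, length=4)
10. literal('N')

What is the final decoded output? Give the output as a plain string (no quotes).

Token 1: literal('K'). Output: "K"
Token 2: literal('B'). Output: "KB"
Token 3: literal('U'). Output: "KBU"
Token 4: backref(off=2, len=2). Copied 'BU' from pos 1. Output: "KBUBU"
Token 5: literal('M'). Output: "KBUBUM"
Token 6: backref(off=3, len=1). Copied 'B' from pos 3. Output: "KBUBUMB"
Token 7: backref(off=1, len=2) (overlapping!). Copied 'BB' from pos 6. Output: "KBUBUMBBB"
Token 8: backref(off=7, len=1). Copied 'U' from pos 2. Output: "KBUBUMBBBU"
Token 9: backref(off=3, len=4) (overlapping!). Copied 'BBUB' from pos 7. Output: "KBUBUMBBBUBBUB"
Token 10: literal('N'). Output: "KBUBUMBBBUBBUBN"

Answer: KBUBUMBBBUBBUBN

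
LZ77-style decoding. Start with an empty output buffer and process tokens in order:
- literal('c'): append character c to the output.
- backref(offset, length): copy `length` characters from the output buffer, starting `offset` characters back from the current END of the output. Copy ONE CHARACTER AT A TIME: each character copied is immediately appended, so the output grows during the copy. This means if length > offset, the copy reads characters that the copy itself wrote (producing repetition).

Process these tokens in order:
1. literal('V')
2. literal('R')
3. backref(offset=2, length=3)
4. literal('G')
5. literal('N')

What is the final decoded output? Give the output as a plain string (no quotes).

Token 1: literal('V'). Output: "V"
Token 2: literal('R'). Output: "VR"
Token 3: backref(off=2, len=3) (overlapping!). Copied 'VRV' from pos 0. Output: "VRVRV"
Token 4: literal('G'). Output: "VRVRVG"
Token 5: literal('N'). Output: "VRVRVGN"

Answer: VRVRVGN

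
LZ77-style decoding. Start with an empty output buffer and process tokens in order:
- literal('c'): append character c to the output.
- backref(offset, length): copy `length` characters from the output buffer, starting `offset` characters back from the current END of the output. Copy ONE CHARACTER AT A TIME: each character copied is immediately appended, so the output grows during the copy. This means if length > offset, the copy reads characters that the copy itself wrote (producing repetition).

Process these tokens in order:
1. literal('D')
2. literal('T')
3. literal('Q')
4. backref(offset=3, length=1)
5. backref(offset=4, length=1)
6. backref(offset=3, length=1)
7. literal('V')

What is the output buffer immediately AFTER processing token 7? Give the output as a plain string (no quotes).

Token 1: literal('D'). Output: "D"
Token 2: literal('T'). Output: "DT"
Token 3: literal('Q'). Output: "DTQ"
Token 4: backref(off=3, len=1). Copied 'D' from pos 0. Output: "DTQD"
Token 5: backref(off=4, len=1). Copied 'D' from pos 0. Output: "DTQDD"
Token 6: backref(off=3, len=1). Copied 'Q' from pos 2. Output: "DTQDDQ"
Token 7: literal('V'). Output: "DTQDDQV"

Answer: DTQDDQV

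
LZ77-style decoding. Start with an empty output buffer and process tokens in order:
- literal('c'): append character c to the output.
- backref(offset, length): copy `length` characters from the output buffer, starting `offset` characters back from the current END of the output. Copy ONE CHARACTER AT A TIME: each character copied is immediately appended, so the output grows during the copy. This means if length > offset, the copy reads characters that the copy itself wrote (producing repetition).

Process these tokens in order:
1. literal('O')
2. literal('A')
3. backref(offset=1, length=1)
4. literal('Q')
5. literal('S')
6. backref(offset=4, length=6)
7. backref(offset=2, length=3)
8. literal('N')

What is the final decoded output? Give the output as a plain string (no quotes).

Answer: OAAQSAAQSAAAAAN

Derivation:
Token 1: literal('O'). Output: "O"
Token 2: literal('A'). Output: "OA"
Token 3: backref(off=1, len=1). Copied 'A' from pos 1. Output: "OAA"
Token 4: literal('Q'). Output: "OAAQ"
Token 5: literal('S'). Output: "OAAQS"
Token 6: backref(off=4, len=6) (overlapping!). Copied 'AAQSAA' from pos 1. Output: "OAAQSAAQSAA"
Token 7: backref(off=2, len=3) (overlapping!). Copied 'AAA' from pos 9. Output: "OAAQSAAQSAAAAA"
Token 8: literal('N'). Output: "OAAQSAAQSAAAAAN"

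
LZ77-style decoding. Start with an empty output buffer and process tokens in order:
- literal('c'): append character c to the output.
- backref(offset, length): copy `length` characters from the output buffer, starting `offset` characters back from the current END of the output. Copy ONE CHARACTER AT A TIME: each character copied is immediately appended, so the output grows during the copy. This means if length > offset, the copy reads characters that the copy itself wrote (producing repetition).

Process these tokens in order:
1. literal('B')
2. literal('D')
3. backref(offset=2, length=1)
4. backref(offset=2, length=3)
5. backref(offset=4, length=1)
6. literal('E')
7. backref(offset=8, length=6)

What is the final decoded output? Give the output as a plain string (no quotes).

Token 1: literal('B'). Output: "B"
Token 2: literal('D'). Output: "BD"
Token 3: backref(off=2, len=1). Copied 'B' from pos 0. Output: "BDB"
Token 4: backref(off=2, len=3) (overlapping!). Copied 'DBD' from pos 1. Output: "BDBDBD"
Token 5: backref(off=4, len=1). Copied 'B' from pos 2. Output: "BDBDBDB"
Token 6: literal('E'). Output: "BDBDBDBE"
Token 7: backref(off=8, len=6). Copied 'BDBDBD' from pos 0. Output: "BDBDBDBEBDBDBD"

Answer: BDBDBDBEBDBDBD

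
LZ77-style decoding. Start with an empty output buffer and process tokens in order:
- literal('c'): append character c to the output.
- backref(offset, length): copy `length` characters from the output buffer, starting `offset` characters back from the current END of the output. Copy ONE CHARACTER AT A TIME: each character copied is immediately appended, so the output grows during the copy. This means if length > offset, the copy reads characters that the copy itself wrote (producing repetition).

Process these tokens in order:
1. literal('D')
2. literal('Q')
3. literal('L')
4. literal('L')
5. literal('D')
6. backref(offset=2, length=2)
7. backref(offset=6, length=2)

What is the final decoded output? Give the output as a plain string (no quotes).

Token 1: literal('D'). Output: "D"
Token 2: literal('Q'). Output: "DQ"
Token 3: literal('L'). Output: "DQL"
Token 4: literal('L'). Output: "DQLL"
Token 5: literal('D'). Output: "DQLLD"
Token 6: backref(off=2, len=2). Copied 'LD' from pos 3. Output: "DQLLDLD"
Token 7: backref(off=6, len=2). Copied 'QL' from pos 1. Output: "DQLLDLDQL"

Answer: DQLLDLDQL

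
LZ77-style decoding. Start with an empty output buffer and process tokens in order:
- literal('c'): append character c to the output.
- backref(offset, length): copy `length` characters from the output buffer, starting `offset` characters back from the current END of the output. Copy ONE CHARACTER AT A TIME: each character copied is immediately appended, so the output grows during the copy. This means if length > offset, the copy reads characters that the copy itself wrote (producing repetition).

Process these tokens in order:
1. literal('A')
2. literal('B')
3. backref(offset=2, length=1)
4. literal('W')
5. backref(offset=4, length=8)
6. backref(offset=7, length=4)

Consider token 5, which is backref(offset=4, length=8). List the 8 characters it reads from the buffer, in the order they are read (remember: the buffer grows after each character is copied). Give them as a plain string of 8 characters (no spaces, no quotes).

Answer: ABAWABAW

Derivation:
Token 1: literal('A'). Output: "A"
Token 2: literal('B'). Output: "AB"
Token 3: backref(off=2, len=1). Copied 'A' from pos 0. Output: "ABA"
Token 4: literal('W'). Output: "ABAW"
Token 5: backref(off=4, len=8). Buffer before: "ABAW" (len 4)
  byte 1: read out[0]='A', append. Buffer now: "ABAWA"
  byte 2: read out[1]='B', append. Buffer now: "ABAWAB"
  byte 3: read out[2]='A', append. Buffer now: "ABAWABA"
  byte 4: read out[3]='W', append. Buffer now: "ABAWABAW"
  byte 5: read out[4]='A', append. Buffer now: "ABAWABAWA"
  byte 6: read out[5]='B', append. Buffer now: "ABAWABAWAB"
  byte 7: read out[6]='A', append. Buffer now: "ABAWABAWABA"
  byte 8: read out[7]='W', append. Buffer now: "ABAWABAWABAW"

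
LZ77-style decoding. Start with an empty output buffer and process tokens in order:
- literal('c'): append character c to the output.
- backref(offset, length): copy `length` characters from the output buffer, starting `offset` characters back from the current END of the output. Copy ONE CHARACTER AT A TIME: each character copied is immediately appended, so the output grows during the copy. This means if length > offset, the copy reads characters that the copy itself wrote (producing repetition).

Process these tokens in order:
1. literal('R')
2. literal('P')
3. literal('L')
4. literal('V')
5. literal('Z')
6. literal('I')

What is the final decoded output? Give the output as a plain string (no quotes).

Token 1: literal('R'). Output: "R"
Token 2: literal('P'). Output: "RP"
Token 3: literal('L'). Output: "RPL"
Token 4: literal('V'). Output: "RPLV"
Token 5: literal('Z'). Output: "RPLVZ"
Token 6: literal('I'). Output: "RPLVZI"

Answer: RPLVZI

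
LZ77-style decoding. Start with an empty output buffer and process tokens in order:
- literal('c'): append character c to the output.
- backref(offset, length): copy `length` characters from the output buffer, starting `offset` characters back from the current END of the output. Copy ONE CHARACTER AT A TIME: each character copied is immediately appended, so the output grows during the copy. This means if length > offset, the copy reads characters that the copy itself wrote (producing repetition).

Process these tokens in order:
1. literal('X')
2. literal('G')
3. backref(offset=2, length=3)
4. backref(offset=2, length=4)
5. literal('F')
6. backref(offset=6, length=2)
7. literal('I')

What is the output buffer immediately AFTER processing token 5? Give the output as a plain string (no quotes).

Answer: XGXGXGXGXF

Derivation:
Token 1: literal('X'). Output: "X"
Token 2: literal('G'). Output: "XG"
Token 3: backref(off=2, len=3) (overlapping!). Copied 'XGX' from pos 0. Output: "XGXGX"
Token 4: backref(off=2, len=4) (overlapping!). Copied 'GXGX' from pos 3. Output: "XGXGXGXGX"
Token 5: literal('F'). Output: "XGXGXGXGXF"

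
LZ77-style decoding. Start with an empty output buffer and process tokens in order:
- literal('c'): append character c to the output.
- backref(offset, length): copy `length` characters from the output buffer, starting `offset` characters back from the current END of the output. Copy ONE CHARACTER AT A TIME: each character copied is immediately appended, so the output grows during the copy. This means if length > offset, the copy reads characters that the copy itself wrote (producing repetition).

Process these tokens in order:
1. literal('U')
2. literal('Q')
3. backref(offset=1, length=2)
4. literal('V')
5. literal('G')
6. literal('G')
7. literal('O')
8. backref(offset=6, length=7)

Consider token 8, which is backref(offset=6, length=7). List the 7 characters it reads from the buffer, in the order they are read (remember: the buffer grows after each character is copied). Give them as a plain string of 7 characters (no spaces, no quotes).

Answer: QQVGGOQ

Derivation:
Token 1: literal('U'). Output: "U"
Token 2: literal('Q'). Output: "UQ"
Token 3: backref(off=1, len=2) (overlapping!). Copied 'QQ' from pos 1. Output: "UQQQ"
Token 4: literal('V'). Output: "UQQQV"
Token 5: literal('G'). Output: "UQQQVG"
Token 6: literal('G'). Output: "UQQQVGG"
Token 7: literal('O'). Output: "UQQQVGGO"
Token 8: backref(off=6, len=7). Buffer before: "UQQQVGGO" (len 8)
  byte 1: read out[2]='Q', append. Buffer now: "UQQQVGGOQ"
  byte 2: read out[3]='Q', append. Buffer now: "UQQQVGGOQQ"
  byte 3: read out[4]='V', append. Buffer now: "UQQQVGGOQQV"
  byte 4: read out[5]='G', append. Buffer now: "UQQQVGGOQQVG"
  byte 5: read out[6]='G', append. Buffer now: "UQQQVGGOQQVGG"
  byte 6: read out[7]='O', append. Buffer now: "UQQQVGGOQQVGGO"
  byte 7: read out[8]='Q', append. Buffer now: "UQQQVGGOQQVGGOQ"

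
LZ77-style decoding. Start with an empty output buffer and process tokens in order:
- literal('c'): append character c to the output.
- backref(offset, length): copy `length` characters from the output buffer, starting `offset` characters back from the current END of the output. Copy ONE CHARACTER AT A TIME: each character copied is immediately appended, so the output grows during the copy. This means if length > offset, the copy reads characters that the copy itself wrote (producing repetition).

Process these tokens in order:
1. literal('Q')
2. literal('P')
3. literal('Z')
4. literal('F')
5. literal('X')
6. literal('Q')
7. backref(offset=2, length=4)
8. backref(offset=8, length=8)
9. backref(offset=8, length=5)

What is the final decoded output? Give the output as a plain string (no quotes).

Token 1: literal('Q'). Output: "Q"
Token 2: literal('P'). Output: "QP"
Token 3: literal('Z'). Output: "QPZ"
Token 4: literal('F'). Output: "QPZF"
Token 5: literal('X'). Output: "QPZFX"
Token 6: literal('Q'). Output: "QPZFXQ"
Token 7: backref(off=2, len=4) (overlapping!). Copied 'XQXQ' from pos 4. Output: "QPZFXQXQXQ"
Token 8: backref(off=8, len=8). Copied 'ZFXQXQXQ' from pos 2. Output: "QPZFXQXQXQZFXQXQXQ"
Token 9: backref(off=8, len=5). Copied 'ZFXQX' from pos 10. Output: "QPZFXQXQXQZFXQXQXQZFXQX"

Answer: QPZFXQXQXQZFXQXQXQZFXQX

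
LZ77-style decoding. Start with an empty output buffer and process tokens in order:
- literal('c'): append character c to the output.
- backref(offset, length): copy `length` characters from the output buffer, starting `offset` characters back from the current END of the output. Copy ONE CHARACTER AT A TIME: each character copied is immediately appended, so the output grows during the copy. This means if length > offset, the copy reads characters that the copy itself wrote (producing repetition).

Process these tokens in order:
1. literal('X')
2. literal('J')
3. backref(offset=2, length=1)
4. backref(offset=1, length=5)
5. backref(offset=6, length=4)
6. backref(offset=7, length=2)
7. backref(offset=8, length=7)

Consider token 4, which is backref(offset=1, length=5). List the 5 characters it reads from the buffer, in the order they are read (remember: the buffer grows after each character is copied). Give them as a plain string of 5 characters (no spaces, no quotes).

Answer: XXXXX

Derivation:
Token 1: literal('X'). Output: "X"
Token 2: literal('J'). Output: "XJ"
Token 3: backref(off=2, len=1). Copied 'X' from pos 0. Output: "XJX"
Token 4: backref(off=1, len=5). Buffer before: "XJX" (len 3)
  byte 1: read out[2]='X', append. Buffer now: "XJXX"
  byte 2: read out[3]='X', append. Buffer now: "XJXXX"
  byte 3: read out[4]='X', append. Buffer now: "XJXXXX"
  byte 4: read out[5]='X', append. Buffer now: "XJXXXXX"
  byte 5: read out[6]='X', append. Buffer now: "XJXXXXXX"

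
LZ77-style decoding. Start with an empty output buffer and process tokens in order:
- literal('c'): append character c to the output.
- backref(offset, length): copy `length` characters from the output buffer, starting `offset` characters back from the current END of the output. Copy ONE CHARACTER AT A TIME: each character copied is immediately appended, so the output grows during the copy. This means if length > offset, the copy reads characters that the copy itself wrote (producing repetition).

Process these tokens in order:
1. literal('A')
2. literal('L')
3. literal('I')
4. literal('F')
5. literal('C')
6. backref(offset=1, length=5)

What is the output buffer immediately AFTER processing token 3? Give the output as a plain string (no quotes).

Answer: ALI

Derivation:
Token 1: literal('A'). Output: "A"
Token 2: literal('L'). Output: "AL"
Token 3: literal('I'). Output: "ALI"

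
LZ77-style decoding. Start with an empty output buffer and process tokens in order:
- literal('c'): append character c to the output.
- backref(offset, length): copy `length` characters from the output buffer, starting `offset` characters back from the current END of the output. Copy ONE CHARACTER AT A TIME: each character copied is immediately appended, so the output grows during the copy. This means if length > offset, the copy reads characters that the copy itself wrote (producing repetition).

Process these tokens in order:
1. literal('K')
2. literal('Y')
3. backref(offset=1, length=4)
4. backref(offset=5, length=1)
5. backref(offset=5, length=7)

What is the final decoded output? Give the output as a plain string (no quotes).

Answer: KYYYYYYYYYYYYY

Derivation:
Token 1: literal('K'). Output: "K"
Token 2: literal('Y'). Output: "KY"
Token 3: backref(off=1, len=4) (overlapping!). Copied 'YYYY' from pos 1. Output: "KYYYYY"
Token 4: backref(off=5, len=1). Copied 'Y' from pos 1. Output: "KYYYYYY"
Token 5: backref(off=5, len=7) (overlapping!). Copied 'YYYYYYY' from pos 2. Output: "KYYYYYYYYYYYYY"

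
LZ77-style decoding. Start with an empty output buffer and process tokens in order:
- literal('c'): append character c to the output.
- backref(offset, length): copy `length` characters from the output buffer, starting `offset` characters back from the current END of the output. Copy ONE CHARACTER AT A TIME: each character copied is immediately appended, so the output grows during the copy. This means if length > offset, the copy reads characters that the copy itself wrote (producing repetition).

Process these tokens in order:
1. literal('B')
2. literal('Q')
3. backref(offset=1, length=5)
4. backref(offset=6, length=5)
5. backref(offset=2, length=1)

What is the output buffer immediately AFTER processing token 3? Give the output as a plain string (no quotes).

Answer: BQQQQQQ

Derivation:
Token 1: literal('B'). Output: "B"
Token 2: literal('Q'). Output: "BQ"
Token 3: backref(off=1, len=5) (overlapping!). Copied 'QQQQQ' from pos 1. Output: "BQQQQQQ"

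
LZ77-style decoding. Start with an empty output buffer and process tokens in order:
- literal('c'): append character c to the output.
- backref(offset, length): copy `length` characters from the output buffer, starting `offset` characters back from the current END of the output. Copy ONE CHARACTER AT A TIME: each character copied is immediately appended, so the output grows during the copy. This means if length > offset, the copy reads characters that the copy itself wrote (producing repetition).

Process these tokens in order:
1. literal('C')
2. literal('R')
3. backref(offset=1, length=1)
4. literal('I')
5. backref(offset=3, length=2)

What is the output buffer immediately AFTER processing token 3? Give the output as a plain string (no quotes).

Token 1: literal('C'). Output: "C"
Token 2: literal('R'). Output: "CR"
Token 3: backref(off=1, len=1). Copied 'R' from pos 1. Output: "CRR"

Answer: CRR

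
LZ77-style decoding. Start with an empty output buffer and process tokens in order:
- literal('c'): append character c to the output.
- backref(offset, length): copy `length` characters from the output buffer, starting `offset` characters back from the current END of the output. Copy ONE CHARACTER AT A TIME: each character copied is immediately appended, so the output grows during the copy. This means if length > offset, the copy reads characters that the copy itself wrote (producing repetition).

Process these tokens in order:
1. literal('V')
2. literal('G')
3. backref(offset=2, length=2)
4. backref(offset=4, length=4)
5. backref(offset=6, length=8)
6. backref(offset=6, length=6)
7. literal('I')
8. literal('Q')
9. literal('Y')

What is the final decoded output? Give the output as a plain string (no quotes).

Token 1: literal('V'). Output: "V"
Token 2: literal('G'). Output: "VG"
Token 3: backref(off=2, len=2). Copied 'VG' from pos 0. Output: "VGVG"
Token 4: backref(off=4, len=4). Copied 'VGVG' from pos 0. Output: "VGVGVGVG"
Token 5: backref(off=6, len=8) (overlapping!). Copied 'VGVGVGVG' from pos 2. Output: "VGVGVGVGVGVGVGVG"
Token 6: backref(off=6, len=6). Copied 'VGVGVG' from pos 10. Output: "VGVGVGVGVGVGVGVGVGVGVG"
Token 7: literal('I'). Output: "VGVGVGVGVGVGVGVGVGVGVGI"
Token 8: literal('Q'). Output: "VGVGVGVGVGVGVGVGVGVGVGIQ"
Token 9: literal('Y'). Output: "VGVGVGVGVGVGVGVGVGVGVGIQY"

Answer: VGVGVGVGVGVGVGVGVGVGVGIQY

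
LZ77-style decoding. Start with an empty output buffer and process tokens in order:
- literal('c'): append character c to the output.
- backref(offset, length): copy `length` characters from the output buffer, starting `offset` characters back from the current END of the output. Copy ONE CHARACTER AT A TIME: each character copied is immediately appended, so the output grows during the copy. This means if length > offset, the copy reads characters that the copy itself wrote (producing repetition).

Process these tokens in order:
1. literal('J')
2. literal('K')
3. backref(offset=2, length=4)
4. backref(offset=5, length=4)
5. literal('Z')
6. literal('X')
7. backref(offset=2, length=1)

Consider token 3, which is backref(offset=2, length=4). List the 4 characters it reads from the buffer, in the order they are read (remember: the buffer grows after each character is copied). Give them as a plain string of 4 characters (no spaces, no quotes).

Answer: JKJK

Derivation:
Token 1: literal('J'). Output: "J"
Token 2: literal('K'). Output: "JK"
Token 3: backref(off=2, len=4). Buffer before: "JK" (len 2)
  byte 1: read out[0]='J', append. Buffer now: "JKJ"
  byte 2: read out[1]='K', append. Buffer now: "JKJK"
  byte 3: read out[2]='J', append. Buffer now: "JKJKJ"
  byte 4: read out[3]='K', append. Buffer now: "JKJKJK"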